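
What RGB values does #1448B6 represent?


14 → 20 (R)
48 → 72 (G)
B6 → 182 (B)
= RGB(20, 72, 182)


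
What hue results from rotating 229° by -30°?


New hue = (H + rotation) mod 360
New hue = (229 -30) mod 360
= 199 mod 360
= 199°


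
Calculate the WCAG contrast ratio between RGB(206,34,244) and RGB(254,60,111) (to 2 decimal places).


Linearize each sRGB channel c=v/255: c/12.92 if c ≤ 0.04045 else ((c+0.055)/1.055)^2.4
L = 0.2126×R_lin + 0.7152×G_lin + 0.0722×B_lin
Color 1 (206,34,244):
  R=206: 206/255≈0.8078 > 0.04045 → ((0.8078+0.055)/1.055)^2.4 ≈ 0.61721
  G=34: 34/255≈0.1333 > 0.04045 → ((0.1333+0.055)/1.055)^2.4 ≈ 0.01600
  B=244: 244/255≈0.9569 > 0.04045 → ((0.9569+0.055)/1.055)^2.4 ≈ 0.90466
  L1 = 0.2126×0.61721 + 0.7152×0.01600 + 0.0722×0.90466 ≈ 0.20798
Color 2 (254,60,111):
  R=254: 254/255≈0.9961 > 0.04045 → ((0.9961+0.055)/1.055)^2.4 ≈ 0.99110
  G=60: 60/255≈0.2353 > 0.04045 → ((0.2353+0.055)/1.055)^2.4 ≈ 0.04519
  B=111: 111/255≈0.4353 > 0.04045 → ((0.4353+0.055)/1.055)^2.4 ≈ 0.15896
  L2 = 0.2126×0.99110 + 0.7152×0.04519 + 0.0722×0.15896 ≈ 0.25450
Lighter = 0.25450, Darker = 0.20798
Ratio = (L_lighter + 0.05) / (L_darker + 0.05)
Ratio = (0.25450 + 0.05) / (0.20798 + 0.05) = 0.30450 / 0.25798 ≈ 1.1804
Ratio ≈ 1.18:1


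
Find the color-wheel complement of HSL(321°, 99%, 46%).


Complement = opposite side of color wheel = hue + 180°
H' = (321 + 180) mod 360 = 141°
S and L unchanged.
= HSL(141°, 99%, 46%)


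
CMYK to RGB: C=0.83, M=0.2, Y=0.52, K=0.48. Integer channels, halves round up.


R = 255 × (1-C) × (1-K) = 255 × 0.17 × 0.52 = 22.542 → 23
G = 255 × (1-M) × (1-K) = 255 × 0.80 × 0.52 = 106.08 → 106
B = 255 × (1-Y) × (1-K) = 255 × 0.48 × 0.52 = 63.648 → 64
= RGB(23, 106, 64)


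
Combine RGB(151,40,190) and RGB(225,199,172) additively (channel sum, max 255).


Additive: each channel = min(255, C₁+C₂)
R: 151+225 = 376 → 255
G: 40+199 = 239 → 239
B: 190+172 = 362 → 255
= RGB(255, 239, 255)


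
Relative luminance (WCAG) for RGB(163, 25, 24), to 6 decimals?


Linearize each channel (sRGB transfer function): c = v/255; c_lin = c/12.92 if c ≤ 0.04045, else ((c+0.055)/1.055)^2.4
  R: 163/255 ≈ 0.639216 > 0.04045 → ((0.639216+0.055)/1.055)^2.4 ≈ 0.366253
  G: 25/255 ≈ 0.098039 > 0.04045 → ((0.098039+0.055)/1.055)^2.4 ≈ 0.009721
  B: 24/255 ≈ 0.094118 > 0.04045 → ((0.094118+0.055)/1.055)^2.4 ≈ 0.009134
R_lin = 0.366253, G_lin = 0.009721, B_lin = 0.009134
L = 0.2126×R + 0.7152×G + 0.0722×B
L = 0.2126×0.366253 + 0.7152×0.009721 + 0.0722×0.009134
L ≈ 0.085477


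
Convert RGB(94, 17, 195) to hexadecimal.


R = 94 → 5E (hex)
G = 17 → 11 (hex)
B = 195 → C3 (hex)
Hex = #5E11C3


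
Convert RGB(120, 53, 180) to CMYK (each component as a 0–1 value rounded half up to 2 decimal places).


R'=120/255≈0.4706, G'=53/255≈0.2078, B'=180/255≈0.7059
K = 1 - max(R',G',B') = 1 - 180/255 = 75/255 = 0.29411… → 0.29
(1-R'-K)/(1-K) simplifies to (max-R)/max with max = 180:
C = (180-120)/180 = 60/180 = 0.33333… → 0.33
M = (180-53)/180 = 127/180 = 0.70555… → 0.71
Y = (180-180)/180 = 0/180 = 0 → 0.00
= CMYK(0.33, 0.71, 0.00, 0.29)


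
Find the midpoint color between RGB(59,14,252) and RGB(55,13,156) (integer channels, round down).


Midpoint: each channel = ⌊(C₁+C₂)/2⌋
R: ⌊(59+55)/2⌋ = 57
G: ⌊(14+13)/2⌋ = 13
B: ⌊(252+156)/2⌋ = 204
= RGB(57, 13, 204)


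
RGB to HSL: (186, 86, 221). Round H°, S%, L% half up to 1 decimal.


Normalize: R'=186/255≈0.7294, G'=86/255≈0.3373, B'=221/255≈0.8667
Max=221/255, Min=86/255, Δ=Max-Min=135/255
L = (Max+Min)/2 = (221+86)/510 = 307/510 = 0.60196… → L = 60.2%
L > 0.5 → S = Δ/(2-Max-Min) = 135/(510-221-86) = 135/203 = 0.66502… → S = 66.5%
(the 1/255 factors cancel in S and H, so raw channel differences can be used)
Max is B' → H = 60 × ((R-G)/Δ + 4) = 60 × ((186-86)/135 + 4)
  100/135 + 4 = 0.7407… + 4 = 4.7407…
  H = 60 × 4.7407… = 284.444…° → H = 284.4°
= HSL(284.4°, 66.5%, 60.2%)


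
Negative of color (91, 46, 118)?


Invert: (255-R, 255-G, 255-B)
R: 255-91 = 164
G: 255-46 = 209
B: 255-118 = 137
= RGB(164, 209, 137)


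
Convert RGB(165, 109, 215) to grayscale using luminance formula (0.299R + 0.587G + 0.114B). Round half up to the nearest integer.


Gray = 0.299×R + 0.587×G + 0.114×B
Gray = 0.299×165 + 0.587×109 + 0.114×215
Gray = 49.335 + 63.983 + 24.510
Gray = 137.828 → round half up → 138
Gray = 138


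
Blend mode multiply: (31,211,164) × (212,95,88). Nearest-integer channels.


Multiply: C = A×B/255, rounded to nearest integer
R: 31×212/255 = 6572/255 ≈ 25.773 → 26
G: 211×95/255 = 20045/255 ≈ 78.608 → 79
B: 164×88/255 = 14432/255 ≈ 56.596 → 57
= RGB(26, 79, 57)


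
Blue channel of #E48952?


Color: #E48952
R = E4 = 228
G = 89 = 137
B = 52 = 82
Blue = 82


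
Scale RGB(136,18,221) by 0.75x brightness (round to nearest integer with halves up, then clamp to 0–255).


Multiply each channel by 0.75, round half up, clamp to [0, 255]
R: 136×0.75 = 102
G: 18×0.75 = 13.5 → round → 14
B: 221×0.75 = 165.75 → round → 166
= RGB(102, 14, 166)


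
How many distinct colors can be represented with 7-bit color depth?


Colors = 2^bits = 2^7
= 128 colors


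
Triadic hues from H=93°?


Triadic: equally spaced at 120° intervals
H1 = 93°
H2 = (93 + 120) mod 360 = 213°
H3 = (93 + 240) mod 360 = 333°
Triadic = 93°, 213°, 333°


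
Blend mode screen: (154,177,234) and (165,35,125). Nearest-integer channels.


Screen: C = 255 - (255-A)×(255-B)/255, rounded to nearest integer
R: 255 - (255-154)×(255-165)/255 = 255 - 9090/255 ≈ 255 - 35.647 = 219.353 → 219
G: 255 - (255-177)×(255-35)/255 = 255 - 17160/255 ≈ 255 - 67.294 = 187.706 → 188
B: 255 - (255-234)×(255-125)/255 = 255 - 2730/255 ≈ 255 - 10.706 = 244.294 → 244
= RGB(219, 188, 244)


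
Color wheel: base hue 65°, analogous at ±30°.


Base hue: 65°
Left analog: (65 - 30) mod 360 = 35°
Right analog: (65 + 30) mod 360 = 95°
Analogous hues = 35° and 95°


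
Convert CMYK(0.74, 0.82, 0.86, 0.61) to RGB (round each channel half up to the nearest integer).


R = 255 × (1-C) × (1-K) = 255 × 0.26 × 0.39 = 25.857 → 26
G = 255 × (1-M) × (1-K) = 255 × 0.18 × 0.39 = 17.901 → 18
B = 255 × (1-Y) × (1-K) = 255 × 0.14 × 0.39 = 13.923 → 14
= RGB(26, 18, 14)


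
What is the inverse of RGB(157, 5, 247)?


Invert: (255-R, 255-G, 255-B)
R: 255-157 = 98
G: 255-5 = 250
B: 255-247 = 8
= RGB(98, 250, 8)


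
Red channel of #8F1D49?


Color: #8F1D49
R = 8F = 143
G = 1D = 29
B = 49 = 73
Red = 143


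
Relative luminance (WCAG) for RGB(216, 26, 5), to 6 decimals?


Linearize each channel (sRGB transfer function): c = v/255; c_lin = c/12.92 if c ≤ 0.04045, else ((c+0.055)/1.055)^2.4
  R: 216/255 ≈ 0.847059 > 0.04045 → ((0.847059+0.055)/1.055)^2.4 ≈ 0.686685
  G: 26/255 ≈ 0.101961 > 0.04045 → ((0.101961+0.055)/1.055)^2.4 ≈ 0.010330
  B: 5/255 ≈ 0.019608 ≤ 0.04045 → 0.019608/12.92 ≈ 0.001518
R_lin = 0.686685, G_lin = 0.010330, B_lin = 0.001518
L = 0.2126×R + 0.7152×G + 0.0722×B
L = 0.2126×0.686685 + 0.7152×0.010330 + 0.0722×0.001518
L ≈ 0.153487


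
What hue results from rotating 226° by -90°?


New hue = (H + rotation) mod 360
New hue = (226 -90) mod 360
= 136 mod 360
= 136°


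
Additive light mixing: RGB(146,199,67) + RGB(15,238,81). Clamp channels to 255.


Additive: each channel = min(255, C₁+C₂)
R: 146+15 = 161 → 161
G: 199+238 = 437 → 255
B: 67+81 = 148 → 148
= RGB(161, 255, 148)


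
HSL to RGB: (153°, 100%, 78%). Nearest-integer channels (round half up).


H=153°, S=1.00, L=0.78
C = (1-|2L-1|)×S = (1-|0.56|)×1.00 = 0.44
H' = H/60 = 153/60 ≈ 2.5500; X = C×(1-|H' mod 2 - 1|) = 0.242
m = L - C/2 = 0.78 - 0.22 = 0.56
Sector ⌊H'⌋ = 2 → (R',G',B') = (0.0, 0.44, 0.242)
RGB = ((R'+m)×255, (G'+m)×255, (B'+m)×255) = (142.8, 255.0, 204.51)
Round half up → RGB(143, 255, 205)


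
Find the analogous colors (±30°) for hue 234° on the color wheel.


Base hue: 234°
Left analog: (234 - 30) mod 360 = 204°
Right analog: (234 + 30) mod 360 = 264°
Analogous hues = 204° and 264°


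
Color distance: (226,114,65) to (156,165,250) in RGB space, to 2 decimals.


d = √[(R₁-R₂)² + (G₁-G₂)² + (B₁-B₂)²]
d = √[(226-156)² + (114-165)² + (65-250)²]
d = √[4900 + 2601 + 34225]
d = √41726
d ≈ 204.27


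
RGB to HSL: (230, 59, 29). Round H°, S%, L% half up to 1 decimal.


Normalize: R'=230/255≈0.9020, G'=59/255≈0.2314, B'=29/255≈0.1137
Max=230/255, Min=29/255, Δ=Max-Min=201/255
L = (Max+Min)/2 = (230+29)/510 = 259/510 = 0.50784… → L = 50.8%
L > 0.5 → S = Δ/(2-Max-Min) = 201/(510-230-29) = 201/251 = 0.80079… → S = 80.1%
(the 1/255 factors cancel in S and H, so raw channel differences can be used)
Max is R' → H = 60 × (((G-B)/Δ) mod 6) = 60 × (((59-29)/201) mod 6)
  30/201 = 0.1492…
  H = 60 × 0.1492… = 8.955…° → H = 9.0°
= HSL(9.0°, 80.1%, 50.8%)


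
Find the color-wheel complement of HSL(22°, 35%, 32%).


Complement = opposite side of color wheel = hue + 180°
H' = (22 + 180) mod 360 = 202°
S and L unchanged.
= HSL(202°, 35%, 32%)


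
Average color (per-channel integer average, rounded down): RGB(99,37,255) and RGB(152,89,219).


Midpoint: each channel = ⌊(C₁+C₂)/2⌋
R: ⌊(99+152)/2⌋ = 125
G: ⌊(37+89)/2⌋ = 63
B: ⌊(255+219)/2⌋ = 237
= RGB(125, 63, 237)


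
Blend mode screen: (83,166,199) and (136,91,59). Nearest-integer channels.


Screen: C = 255 - (255-A)×(255-B)/255, rounded to nearest integer
R: 255 - (255-83)×(255-136)/255 = 255 - 20468/255 ≈ 255 - 80.267 = 174.733 → 175
G: 255 - (255-166)×(255-91)/255 = 255 - 14596/255 ≈ 255 - 57.239 = 197.761 → 198
B: 255 - (255-199)×(255-59)/255 = 255 - 10976/255 ≈ 255 - 43.043 = 211.957 → 212
= RGB(175, 198, 212)


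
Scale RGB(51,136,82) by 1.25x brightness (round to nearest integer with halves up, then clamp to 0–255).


Multiply each channel by 1.25, round half up, clamp to [0, 255]
R: 51×1.25 = 63.75 → round → 64
G: 136×1.25 = 170
B: 82×1.25 = 102.5 → round → 103
= RGB(64, 170, 103)


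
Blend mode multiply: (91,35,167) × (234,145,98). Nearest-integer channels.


Multiply: C = A×B/255, rounded to nearest integer
R: 91×234/255 = 21294/255 ≈ 83.506 → 84
G: 35×145/255 = 5075/255 ≈ 19.902 → 20
B: 167×98/255 = 16366/255 ≈ 64.180 → 64
= RGB(84, 20, 64)


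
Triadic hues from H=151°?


Triadic: equally spaced at 120° intervals
H1 = 151°
H2 = (151 + 120) mod 360 = 271°
H3 = (151 + 240) mod 360 = 31°
Triadic = 151°, 271°, 31°


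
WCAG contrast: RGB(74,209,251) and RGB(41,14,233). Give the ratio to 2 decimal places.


Linearize each sRGB channel c=v/255: c/12.92 if c ≤ 0.04045 else ((c+0.055)/1.055)^2.4
L = 0.2126×R_lin + 0.7152×G_lin + 0.0722×B_lin
Color 1 (74,209,251):
  R=74: 74/255≈0.2902 > 0.04045 → ((0.2902+0.055)/1.055)^2.4 ≈ 0.06848
  G=209: 209/255≈0.8196 > 0.04045 → ((0.8196+0.055)/1.055)^2.4 ≈ 0.63760
  B=251: 251/255≈0.9843 > 0.04045 → ((0.9843+0.055)/1.055)^2.4 ≈ 0.96469
  L1 = 0.2126×0.06848 + 0.7152×0.63760 + 0.0722×0.96469 ≈ 0.54022
Color 2 (41,14,233):
  R=41: 41/255≈0.1608 > 0.04045 → ((0.1608+0.055)/1.055)^2.4 ≈ 0.02217
  G=14: 14/255≈0.0549 > 0.04045 → ((0.0549+0.055)/1.055)^2.4 ≈ 0.00439
  B=233: 233/255≈0.9137 > 0.04045 → ((0.9137+0.055)/1.055)^2.4 ≈ 0.81485
  L2 = 0.2126×0.02217 + 0.7152×0.00439 + 0.0722×0.81485 ≈ 0.06669
Lighter = 0.54022, Darker = 0.06669
Ratio = (L_lighter + 0.05) / (L_darker + 0.05)
Ratio = (0.54022 + 0.05) / (0.06669 + 0.05) = 0.59022 / 0.11669 ≈ 5.0581
Ratio ≈ 5.06:1


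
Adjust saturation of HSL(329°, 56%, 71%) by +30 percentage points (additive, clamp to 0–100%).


Original S = 56%
Adjustment = +30 percentage points
New S = 56 + (30) = 86
Clamp to [0, 100] → 86
= HSL(329°, 86%, 71%)


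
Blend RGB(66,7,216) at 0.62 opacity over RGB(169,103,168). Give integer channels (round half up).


C = α×F + (1-α)×B, with 1-α = 0.38
R: 0.62×66 + 0.38×169 = 40.92 + 64.22 = 105.14 → 105
G: 0.62×7 + 0.38×103 = 4.34 + 39.14 = 43.48 → 43
B: 0.62×216 + 0.38×168 = 133.92 + 63.84 = 197.76 → 198
= RGB(105, 43, 198)


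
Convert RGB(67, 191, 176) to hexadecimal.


R = 67 → 43 (hex)
G = 191 → BF (hex)
B = 176 → B0 (hex)
Hex = #43BFB0


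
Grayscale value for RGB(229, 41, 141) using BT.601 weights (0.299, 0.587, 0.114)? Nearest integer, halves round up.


Gray = 0.299×R + 0.587×G + 0.114×B
Gray = 0.299×229 + 0.587×41 + 0.114×141
Gray = 68.471 + 24.067 + 16.074
Gray = 108.612 → round half up → 109
Gray = 109


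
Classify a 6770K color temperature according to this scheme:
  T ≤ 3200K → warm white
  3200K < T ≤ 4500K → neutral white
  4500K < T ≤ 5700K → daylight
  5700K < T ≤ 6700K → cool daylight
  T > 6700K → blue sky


Temperature: 6770K
6770K > 6700K → blue sky
Classification: blue sky


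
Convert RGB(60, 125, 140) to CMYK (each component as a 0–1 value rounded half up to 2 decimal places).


R'=60/255≈0.2353, G'=125/255≈0.4902, B'=140/255≈0.5490
K = 1 - max(R',G',B') = 1 - 140/255 = 115/255 = 0.45098… → 0.45
(1-R'-K)/(1-K) simplifies to (max-R)/max with max = 140:
C = (140-60)/140 = 80/140 = 0.57142… → 0.57
M = (140-125)/140 = 15/140 = 0.10714… → 0.11
Y = (140-140)/140 = 0/140 = 0 → 0.00
= CMYK(0.57, 0.11, 0.00, 0.45)


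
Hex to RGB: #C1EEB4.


C1 → 193 (R)
EE → 238 (G)
B4 → 180 (B)
= RGB(193, 238, 180)


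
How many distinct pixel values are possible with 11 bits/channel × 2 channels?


Total bits = 11 bits/channel × 2 channels = 22 bits
Distinct pixel values = 2^22
= 4,194,304 pixel values


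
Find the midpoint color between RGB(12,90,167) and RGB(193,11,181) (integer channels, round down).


Midpoint: each channel = ⌊(C₁+C₂)/2⌋
R: ⌊(12+193)/2⌋ = 102
G: ⌊(90+11)/2⌋ = 50
B: ⌊(167+181)/2⌋ = 174
= RGB(102, 50, 174)


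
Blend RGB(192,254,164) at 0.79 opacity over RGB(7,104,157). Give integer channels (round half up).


C = α×F + (1-α)×B, with 1-α = 0.21
R: 0.79×192 + 0.21×7 = 151.68 + 1.47 = 153.15 → 153
G: 0.79×254 + 0.21×104 = 200.66 + 21.84 = 222.50 → 223
B: 0.79×164 + 0.21×157 = 129.56 + 32.97 = 162.53 → 163
= RGB(153, 223, 163)


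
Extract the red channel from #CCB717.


Color: #CCB717
R = CC = 204
G = B7 = 183
B = 17 = 23
Red = 204


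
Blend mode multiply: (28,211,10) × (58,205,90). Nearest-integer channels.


Multiply: C = A×B/255, rounded to nearest integer
R: 28×58/255 = 1624/255 ≈ 6.369 → 6
G: 211×205/255 = 43255/255 ≈ 169.627 → 170
B: 10×90/255 = 900/255 ≈ 3.529 → 4
= RGB(6, 170, 4)


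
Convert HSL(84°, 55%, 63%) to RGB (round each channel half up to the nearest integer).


H=84°, S=0.55, L=0.63
C = (1-|2L-1|)×S = (1-|0.26|)×0.55 = 0.407
H' = H/60 = 84/60 ≈ 1.4000; X = C×(1-|H' mod 2 - 1|) = 0.2442
m = L - C/2 = 0.63 - 0.2035 = 0.4265
Sector ⌊H'⌋ = 1 → (R',G',B') = (0.2442, 0.407, 0.0)
RGB = ((R'+m)×255, (G'+m)×255, (B'+m)×255) = (171.0285, 212.5425, 108.7575)
Round half up → RGB(171, 213, 109)


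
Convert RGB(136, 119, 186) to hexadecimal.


R = 136 → 88 (hex)
G = 119 → 77 (hex)
B = 186 → BA (hex)
Hex = #8877BA


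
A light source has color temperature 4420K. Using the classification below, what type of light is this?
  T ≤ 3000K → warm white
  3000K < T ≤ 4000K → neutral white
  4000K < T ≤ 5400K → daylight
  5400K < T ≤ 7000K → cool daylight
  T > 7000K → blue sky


Temperature: 4420K
4000K < 4420K ≤ 5400K → daylight
Classification: daylight


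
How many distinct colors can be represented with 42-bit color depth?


Colors = 2^bits = 2^42
= 4,398,046,511,104 colors


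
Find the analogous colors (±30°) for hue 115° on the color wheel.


Base hue: 115°
Left analog: (115 - 30) mod 360 = 85°
Right analog: (115 + 30) mod 360 = 145°
Analogous hues = 85° and 145°


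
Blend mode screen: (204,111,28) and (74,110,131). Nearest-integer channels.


Screen: C = 255 - (255-A)×(255-B)/255, rounded to nearest integer
R: 255 - (255-204)×(255-74)/255 = 255 - 9231/255 ≈ 255 - 36.200 = 218.800 → 219
G: 255 - (255-111)×(255-110)/255 = 255 - 20880/255 ≈ 255 - 81.882 = 173.118 → 173
B: 255 - (255-28)×(255-131)/255 = 255 - 28148/255 ≈ 255 - 110.384 = 144.616 → 145
= RGB(219, 173, 145)


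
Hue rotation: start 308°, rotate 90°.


New hue = (H + rotation) mod 360
New hue = (308 + 90) mod 360
= 398 mod 360
= 38°


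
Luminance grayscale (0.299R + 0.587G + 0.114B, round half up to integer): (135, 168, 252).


Gray = 0.299×R + 0.587×G + 0.114×B
Gray = 0.299×135 + 0.587×168 + 0.114×252
Gray = 40.365 + 98.616 + 28.728
Gray = 167.709 → round half up → 168
Gray = 168


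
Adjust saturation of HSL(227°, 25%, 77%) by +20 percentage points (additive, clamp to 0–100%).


Original S = 25%
Adjustment = +20 percentage points
New S = 25 + (20) = 45
Clamp to [0, 100] → 45
= HSL(227°, 45%, 77%)


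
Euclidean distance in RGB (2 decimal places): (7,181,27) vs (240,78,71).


d = √[(R₁-R₂)² + (G₁-G₂)² + (B₁-B₂)²]
d = √[(7-240)² + (181-78)² + (27-71)²]
d = √[54289 + 10609 + 1936]
d = √66834
d ≈ 258.52


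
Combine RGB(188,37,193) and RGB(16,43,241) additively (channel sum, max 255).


Additive: each channel = min(255, C₁+C₂)
R: 188+16 = 204 → 204
G: 37+43 = 80 → 80
B: 193+241 = 434 → 255
= RGB(204, 80, 255)


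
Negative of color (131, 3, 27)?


Invert: (255-R, 255-G, 255-B)
R: 255-131 = 124
G: 255-3 = 252
B: 255-27 = 228
= RGB(124, 252, 228)


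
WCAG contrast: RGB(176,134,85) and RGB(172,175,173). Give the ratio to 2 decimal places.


Linearize each sRGB channel c=v/255: c/12.92 if c ≤ 0.04045 else ((c+0.055)/1.055)^2.4
L = 0.2126×R_lin + 0.7152×G_lin + 0.0722×B_lin
Color 1 (176,134,85):
  R=176: 176/255≈0.6902 > 0.04045 → ((0.6902+0.055)/1.055)^2.4 ≈ 0.43415
  G=134: 134/255≈0.5255 > 0.04045 → ((0.5255+0.055)/1.055)^2.4 ≈ 0.23840
  B=85: 85/255≈0.3333 > 0.04045 → ((0.3333+0.055)/1.055)^2.4 ≈ 0.09084
  L1 = 0.2126×0.43415 + 0.7152×0.23840 + 0.0722×0.09084 ≈ 0.26936
Color 2 (172,175,173):
  R=172: 172/255≈0.6745 > 0.04045 → ((0.6745+0.055)/1.055)^2.4 ≈ 0.41254
  G=175: 175/255≈0.6863 > 0.04045 → ((0.6863+0.055)/1.055)^2.4 ≈ 0.42869
  B=173: 173/255≈0.6784 > 0.04045 → ((0.6784+0.055)/1.055)^2.4 ≈ 0.41789
  L2 = 0.2126×0.41254 + 0.7152×0.42869 + 0.0722×0.41789 ≈ 0.42448
Lighter = 0.42448, Darker = 0.26936
Ratio = (L_lighter + 0.05) / (L_darker + 0.05)
Ratio = (0.42448 + 0.05) / (0.26936 + 0.05) = 0.47448 / 0.31936 ≈ 1.4857
Ratio ≈ 1.49:1


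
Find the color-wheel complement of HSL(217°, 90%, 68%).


Complement = opposite side of color wheel = hue + 180°
H' = (217 + 180) mod 360 = 37°
S and L unchanged.
= HSL(37°, 90%, 68%)


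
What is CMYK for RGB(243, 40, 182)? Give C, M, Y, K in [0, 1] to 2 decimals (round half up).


R'=243/255≈0.9529, G'=40/255≈0.1569, B'=182/255≈0.7137
K = 1 - max(R',G',B') = 1 - 243/255 = 12/255 = 0.04705… → 0.05
(1-R'-K)/(1-K) simplifies to (max-R)/max with max = 243:
C = (243-243)/243 = 0/243 = 0 → 0.00
M = (243-40)/243 = 203/243 = 0.83539… → 0.84
Y = (243-182)/243 = 61/243 = 0.25102… → 0.25
= CMYK(0.00, 0.84, 0.25, 0.05)


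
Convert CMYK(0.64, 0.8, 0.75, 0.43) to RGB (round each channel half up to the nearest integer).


R = 255 × (1-C) × (1-K) = 255 × 0.36 × 0.57 = 52.326 → 52
G = 255 × (1-M) × (1-K) = 255 × 0.20 × 0.57 = 29.07 → 29
B = 255 × (1-Y) × (1-K) = 255 × 0.25 × 0.57 = 36.3375 → 36
= RGB(52, 29, 36)


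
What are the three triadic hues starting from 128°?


Triadic: equally spaced at 120° intervals
H1 = 128°
H2 = (128 + 120) mod 360 = 248°
H3 = (128 + 240) mod 360 = 8°
Triadic = 128°, 248°, 8°


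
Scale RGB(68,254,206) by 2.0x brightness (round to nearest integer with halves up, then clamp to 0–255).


Multiply each channel by 2.0, round half up, clamp to [0, 255]
R: 68×2.0 = 136
G: 254×2.0 = 508 → clamp → 255
B: 206×2.0 = 412 → clamp → 255
= RGB(136, 255, 255)


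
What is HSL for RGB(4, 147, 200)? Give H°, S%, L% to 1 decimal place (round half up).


Normalize: R'=4/255≈0.0157, G'=147/255≈0.5765, B'=200/255≈0.7843
Max=200/255, Min=4/255, Δ=Max-Min=196/255
L = (Max+Min)/2 = (200+4)/510 = 204/510 = 0.4 → L = 40.0%
L ≤ 0.5 → S = Δ/(Max+Min) = 196/(200+4) = 196/204 = 0.96078… → S = 96.1%
(the 1/255 factors cancel in S and H, so raw channel differences can be used)
Max is B' → H = 60 × ((R-G)/Δ + 4) = 60 × ((4-147)/196 + 4)
  -143/196 + 4 = -0.7295… + 4 = 3.2704…
  H = 60 × 3.2704… = 196.224…° → H = 196.2°
= HSL(196.2°, 96.1%, 40.0%)


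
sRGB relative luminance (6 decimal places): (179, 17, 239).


Linearize each channel (sRGB transfer function): c = v/255; c_lin = c/12.92 if c ≤ 0.04045, else ((c+0.055)/1.055)^2.4
  R: 179/255 ≈ 0.701961 > 0.04045 → ((0.701961+0.055)/1.055)^2.4 ≈ 0.450786
  G: 17/255 ≈ 0.066667 > 0.04045 → ((0.066667+0.055)/1.055)^2.4 ≈ 0.005605
  B: 239/255 ≈ 0.937255 > 0.04045 → ((0.937255+0.055)/1.055)^2.4 ≈ 0.863157
R_lin = 0.450786, G_lin = 0.005605, B_lin = 0.863157
L = 0.2126×R + 0.7152×G + 0.0722×B
L = 0.2126×0.450786 + 0.7152×0.005605 + 0.0722×0.863157
L ≈ 0.162166


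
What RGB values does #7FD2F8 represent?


7F → 127 (R)
D2 → 210 (G)
F8 → 248 (B)
= RGB(127, 210, 248)


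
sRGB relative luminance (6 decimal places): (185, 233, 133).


Linearize each channel (sRGB transfer function): c = v/255; c_lin = c/12.92 if c ≤ 0.04045, else ((c+0.055)/1.055)^2.4
  R: 185/255 ≈ 0.725490 > 0.04045 → ((0.725490+0.055)/1.055)^2.4 ≈ 0.485150
  G: 233/255 ≈ 0.913725 > 0.04045 → ((0.913725+0.055)/1.055)^2.4 ≈ 0.814847
  B: 133/255 ≈ 0.521569 > 0.04045 → ((0.521569+0.055)/1.055)^2.4 ≈ 0.234551
R_lin = 0.485150, G_lin = 0.814847, B_lin = 0.234551
L = 0.2126×R + 0.7152×G + 0.0722×B
L = 0.2126×0.485150 + 0.7152×0.814847 + 0.0722×0.234551
L ≈ 0.702856


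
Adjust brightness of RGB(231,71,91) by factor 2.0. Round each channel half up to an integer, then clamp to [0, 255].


Multiply each channel by 2.0, round half up, clamp to [0, 255]
R: 231×2.0 = 462 → clamp → 255
G: 71×2.0 = 142
B: 91×2.0 = 182
= RGB(255, 142, 182)


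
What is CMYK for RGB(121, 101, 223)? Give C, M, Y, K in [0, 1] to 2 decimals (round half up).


R'=121/255≈0.4745, G'=101/255≈0.3961, B'=223/255≈0.8745
K = 1 - max(R',G',B') = 1 - 223/255 = 32/255 = 0.12549… → 0.13
(1-R'-K)/(1-K) simplifies to (max-R)/max with max = 223:
C = (223-121)/223 = 102/223 = 0.45739… → 0.46
M = (223-101)/223 = 122/223 = 0.54708… → 0.55
Y = (223-223)/223 = 0/223 = 0 → 0.00
= CMYK(0.46, 0.55, 0.00, 0.13)


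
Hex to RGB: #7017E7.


70 → 112 (R)
17 → 23 (G)
E7 → 231 (B)
= RGB(112, 23, 231)


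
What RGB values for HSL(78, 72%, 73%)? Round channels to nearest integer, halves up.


H=78°, S=0.72, L=0.73
C = (1-|2L-1|)×S = (1-|0.46|)×0.72 = 0.3888
H' = H/60 = 78/60 ≈ 1.3000; X = C×(1-|H' mod 2 - 1|) = 0.27216
m = L - C/2 = 0.73 - 0.1944 = 0.5356
Sector ⌊H'⌋ = 1 → (R',G',B') = (0.27216, 0.3888, 0.0)
RGB = ((R'+m)×255, (G'+m)×255, (B'+m)×255) = (205.9788, 235.722, 136.578)
Round half up → RGB(206, 236, 137)


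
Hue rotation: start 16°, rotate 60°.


New hue = (H + rotation) mod 360
New hue = (16 + 60) mod 360
= 76 mod 360
= 76°


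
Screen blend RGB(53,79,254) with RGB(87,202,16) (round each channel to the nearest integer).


Screen: C = 255 - (255-A)×(255-B)/255, rounded to nearest integer
R: 255 - (255-53)×(255-87)/255 = 255 - 33936/255 ≈ 255 - 133.082 = 121.918 → 122
G: 255 - (255-79)×(255-202)/255 = 255 - 9328/255 ≈ 255 - 36.580 = 218.420 → 218
B: 255 - (255-254)×(255-16)/255 = 255 - 239/255 ≈ 255 - 0.937 = 254.063 → 254
= RGB(122, 218, 254)


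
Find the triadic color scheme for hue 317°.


Triadic: equally spaced at 120° intervals
H1 = 317°
H2 = (317 + 120) mod 360 = 77°
H3 = (317 + 240) mod 360 = 197°
Triadic = 317°, 77°, 197°


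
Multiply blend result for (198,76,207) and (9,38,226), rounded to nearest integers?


Multiply: C = A×B/255, rounded to nearest integer
R: 198×9/255 = 1782/255 ≈ 6.988 → 7
G: 76×38/255 = 2888/255 ≈ 11.325 → 11
B: 207×226/255 = 46782/255 ≈ 183.459 → 183
= RGB(7, 11, 183)


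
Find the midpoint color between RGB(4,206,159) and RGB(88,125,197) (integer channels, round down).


Midpoint: each channel = ⌊(C₁+C₂)/2⌋
R: ⌊(4+88)/2⌋ = 46
G: ⌊(206+125)/2⌋ = 165
B: ⌊(159+197)/2⌋ = 178
= RGB(46, 165, 178)


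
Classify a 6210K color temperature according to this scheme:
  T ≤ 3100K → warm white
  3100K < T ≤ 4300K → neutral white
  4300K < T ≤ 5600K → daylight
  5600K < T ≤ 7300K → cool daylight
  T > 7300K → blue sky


Temperature: 6210K
5600K < 6210K ≤ 7300K → cool daylight
Classification: cool daylight


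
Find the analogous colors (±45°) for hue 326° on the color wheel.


Base hue: 326°
Left analog: (326 - 45) mod 360 = 281°
Right analog: (326 + 45) mod 360 = 11°
Analogous hues = 281° and 11°


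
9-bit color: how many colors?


Colors = 2^bits = 2^9
= 512 colors


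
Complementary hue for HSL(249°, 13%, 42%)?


Complement = opposite side of color wheel = hue + 180°
H' = (249 + 180) mod 360 = 69°
S and L unchanged.
= HSL(69°, 13%, 42%)


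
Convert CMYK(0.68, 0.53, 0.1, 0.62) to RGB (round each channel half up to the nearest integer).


R = 255 × (1-C) × (1-K) = 255 × 0.32 × 0.38 = 31.008 → 31
G = 255 × (1-M) × (1-K) = 255 × 0.47 × 0.38 = 45.543 → 46
B = 255 × (1-Y) × (1-K) = 255 × 0.90 × 0.38 = 87.21 → 87
= RGB(31, 46, 87)


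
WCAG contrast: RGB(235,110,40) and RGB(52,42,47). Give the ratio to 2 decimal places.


Linearize each sRGB channel c=v/255: c/12.92 if c ≤ 0.04045 else ((c+0.055)/1.055)^2.4
L = 0.2126×R_lin + 0.7152×G_lin + 0.0722×B_lin
Color 1 (235,110,40):
  R=235: 235/255≈0.9216 > 0.04045 → ((0.9216+0.055)/1.055)^2.4 ≈ 0.83077
  G=110: 110/255≈0.4314 > 0.04045 → ((0.4314+0.055)/1.055)^2.4 ≈ 0.15593
  B=40: 40/255≈0.1569 > 0.04045 → ((0.1569+0.055)/1.055)^2.4 ≈ 0.02122
  L1 = 0.2126×0.83077 + 0.7152×0.15593 + 0.0722×0.02122 ≈ 0.28967
Color 2 (52,42,47):
  R=52: 52/255≈0.2039 > 0.04045 → ((0.2039+0.055)/1.055)^2.4 ≈ 0.03434
  G=42: 42/255≈0.1647 > 0.04045 → ((0.1647+0.055)/1.055)^2.4 ≈ 0.02315
  B=47: 47/255≈0.1843 > 0.04045 → ((0.1843+0.055)/1.055)^2.4 ≈ 0.02843
  L2 = 0.2126×0.03434 + 0.7152×0.02315 + 0.0722×0.02843 ≈ 0.02591
Lighter = 0.28967, Darker = 0.02591
Ratio = (L_lighter + 0.05) / (L_darker + 0.05)
Ratio = (0.28967 + 0.05) / (0.02591 + 0.05) = 0.33967 / 0.07591 ≈ 4.4745
Ratio ≈ 4.47:1


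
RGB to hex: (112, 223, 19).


R = 112 → 70 (hex)
G = 223 → DF (hex)
B = 19 → 13 (hex)
Hex = #70DF13


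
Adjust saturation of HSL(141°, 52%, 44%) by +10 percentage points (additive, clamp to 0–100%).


Original S = 52%
Adjustment = +10 percentage points
New S = 52 + (10) = 62
Clamp to [0, 100] → 62
= HSL(141°, 62%, 44%)


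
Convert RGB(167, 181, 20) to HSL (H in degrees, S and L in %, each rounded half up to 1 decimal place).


Normalize: R'=167/255≈0.6549, G'=181/255≈0.7098, B'=20/255≈0.0784
Max=181/255, Min=20/255, Δ=Max-Min=161/255
L = (Max+Min)/2 = (181+20)/510 = 201/510 = 0.39411… → L = 39.4%
L ≤ 0.5 → S = Δ/(Max+Min) = 161/(181+20) = 161/201 = 0.80099… → S = 80.1%
(the 1/255 factors cancel in S and H, so raw channel differences can be used)
Max is G' → H = 60 × ((B-R)/Δ + 2) = 60 × ((20-167)/161 + 2)
  -147/161 + 2 = -0.9130… + 2 = 1.0869…
  H = 60 × 1.0869… = 65.217…° → H = 65.2°
= HSL(65.2°, 80.1%, 39.4%)


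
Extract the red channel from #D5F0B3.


Color: #D5F0B3
R = D5 = 213
G = F0 = 240
B = B3 = 179
Red = 213


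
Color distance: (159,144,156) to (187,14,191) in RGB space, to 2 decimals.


d = √[(R₁-R₂)² + (G₁-G₂)² + (B₁-B₂)²]
d = √[(159-187)² + (144-14)² + (156-191)²]
d = √[784 + 16900 + 1225]
d = √18909
d ≈ 137.51


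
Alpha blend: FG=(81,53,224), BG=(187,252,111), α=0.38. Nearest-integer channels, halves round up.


C = α×F + (1-α)×B, with 1-α = 0.62
R: 0.38×81 + 0.62×187 = 30.78 + 115.94 = 146.72 → 147
G: 0.38×53 + 0.62×252 = 20.14 + 156.24 = 176.38 → 176
B: 0.38×224 + 0.62×111 = 85.12 + 68.82 = 153.94 → 154
= RGB(147, 176, 154)


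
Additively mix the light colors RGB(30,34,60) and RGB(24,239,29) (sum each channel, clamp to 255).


Additive: each channel = min(255, C₁+C₂)
R: 30+24 = 54 → 54
G: 34+239 = 273 → 255
B: 60+29 = 89 → 89
= RGB(54, 255, 89)


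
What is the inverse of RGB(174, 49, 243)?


Invert: (255-R, 255-G, 255-B)
R: 255-174 = 81
G: 255-49 = 206
B: 255-243 = 12
= RGB(81, 206, 12)


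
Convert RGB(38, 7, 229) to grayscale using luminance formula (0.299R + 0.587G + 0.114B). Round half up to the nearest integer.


Gray = 0.299×R + 0.587×G + 0.114×B
Gray = 0.299×38 + 0.587×7 + 0.114×229
Gray = 11.362 + 4.109 + 26.106
Gray = 41.577 → round half up → 42
Gray = 42


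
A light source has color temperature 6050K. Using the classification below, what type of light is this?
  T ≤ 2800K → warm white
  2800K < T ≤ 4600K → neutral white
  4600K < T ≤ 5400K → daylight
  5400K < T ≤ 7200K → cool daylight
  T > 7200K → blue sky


Temperature: 6050K
5400K < 6050K ≤ 7200K → cool daylight
Classification: cool daylight


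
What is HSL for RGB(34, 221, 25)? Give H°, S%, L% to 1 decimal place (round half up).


Normalize: R'=34/255≈0.1333, G'=221/255≈0.8667, B'=25/255≈0.0980
Max=221/255, Min=25/255, Δ=Max-Min=196/255
L = (Max+Min)/2 = (221+25)/510 = 246/510 = 0.48235… → L = 48.2%
L ≤ 0.5 → S = Δ/(Max+Min) = 196/(221+25) = 196/246 = 0.79674… → S = 79.7%
(the 1/255 factors cancel in S and H, so raw channel differences can be used)
Max is G' → H = 60 × ((B-R)/Δ + 2) = 60 × ((25-34)/196 + 2)
  -9/196 + 2 = -0.0459… + 2 = 1.9540…
  H = 60 × 1.9540… = 117.244…° → H = 117.2°
= HSL(117.2°, 79.7%, 48.2%)


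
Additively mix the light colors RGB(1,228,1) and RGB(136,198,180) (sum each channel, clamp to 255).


Additive: each channel = min(255, C₁+C₂)
R: 1+136 = 137 → 137
G: 228+198 = 426 → 255
B: 1+180 = 181 → 181
= RGB(137, 255, 181)


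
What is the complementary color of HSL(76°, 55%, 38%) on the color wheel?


Complement = opposite side of color wheel = hue + 180°
H' = (76 + 180) mod 360 = 256°
S and L unchanged.
= HSL(256°, 55%, 38%)


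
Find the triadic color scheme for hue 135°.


Triadic: equally spaced at 120° intervals
H1 = 135°
H2 = (135 + 120) mod 360 = 255°
H3 = (135 + 240) mod 360 = 15°
Triadic = 135°, 255°, 15°


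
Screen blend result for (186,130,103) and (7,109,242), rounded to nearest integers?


Screen: C = 255 - (255-A)×(255-B)/255, rounded to nearest integer
R: 255 - (255-186)×(255-7)/255 = 255 - 17112/255 ≈ 255 - 67.106 = 187.894 → 188
G: 255 - (255-130)×(255-109)/255 = 255 - 18250/255 ≈ 255 - 71.569 = 183.431 → 183
B: 255 - (255-103)×(255-242)/255 = 255 - 1976/255 ≈ 255 - 7.749 = 247.251 → 247
= RGB(188, 183, 247)


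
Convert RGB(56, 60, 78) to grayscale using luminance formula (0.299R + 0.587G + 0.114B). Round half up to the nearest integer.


Gray = 0.299×R + 0.587×G + 0.114×B
Gray = 0.299×56 + 0.587×60 + 0.114×78
Gray = 16.744 + 35.220 + 8.892
Gray = 60.856 → round half up → 61
Gray = 61


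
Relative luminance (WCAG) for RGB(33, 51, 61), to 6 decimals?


Linearize each channel (sRGB transfer function): c = v/255; c_lin = c/12.92 if c ≤ 0.04045, else ((c+0.055)/1.055)^2.4
  R: 33/255 ≈ 0.129412 > 0.04045 → ((0.129412+0.055)/1.055)^2.4 ≈ 0.015209
  G: 51/255 ≈ 0.200000 > 0.04045 → ((0.200000+0.055)/1.055)^2.4 ≈ 0.033105
  B: 61/255 ≈ 0.239216 > 0.04045 → ((0.239216+0.055)/1.055)^2.4 ≈ 0.046665
R_lin = 0.015209, G_lin = 0.033105, B_lin = 0.046665
L = 0.2126×R + 0.7152×G + 0.0722×B
L = 0.2126×0.015209 + 0.7152×0.033105 + 0.0722×0.046665
L ≈ 0.030279


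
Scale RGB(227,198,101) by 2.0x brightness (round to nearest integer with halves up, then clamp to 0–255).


Multiply each channel by 2.0, round half up, clamp to [0, 255]
R: 227×2.0 = 454 → clamp → 255
G: 198×2.0 = 396 → clamp → 255
B: 101×2.0 = 202
= RGB(255, 255, 202)


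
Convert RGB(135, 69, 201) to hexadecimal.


R = 135 → 87 (hex)
G = 69 → 45 (hex)
B = 201 → C9 (hex)
Hex = #8745C9


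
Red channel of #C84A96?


Color: #C84A96
R = C8 = 200
G = 4A = 74
B = 96 = 150
Red = 200


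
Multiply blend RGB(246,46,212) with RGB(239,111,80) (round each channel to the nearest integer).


Multiply: C = A×B/255, rounded to nearest integer
R: 246×239/255 = 58794/255 ≈ 230.565 → 231
G: 46×111/255 = 5106/255 ≈ 20.024 → 20
B: 212×80/255 = 16960/255 ≈ 66.510 → 67
= RGB(231, 20, 67)


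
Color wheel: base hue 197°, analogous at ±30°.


Base hue: 197°
Left analog: (197 - 30) mod 360 = 167°
Right analog: (197 + 30) mod 360 = 227°
Analogous hues = 167° and 227°


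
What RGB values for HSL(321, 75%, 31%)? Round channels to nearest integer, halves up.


H=321°, S=0.75, L=0.31
C = (1-|2L-1|)×S = (1-|-0.38|)×0.75 = 0.465
H' = H/60 = 321/60 ≈ 5.3500; X = C×(1-|H' mod 2 - 1|) = 0.30225
m = L - C/2 = 0.31 - 0.2325 = 0.0775
Sector ⌊H'⌋ = 5 → (R',G',B') = (0.465, 0.0, 0.30225)
RGB = ((R'+m)×255, (G'+m)×255, (B'+m)×255) = (138.3375, 19.7625, 96.83625)
Round half up → RGB(138, 20, 97)


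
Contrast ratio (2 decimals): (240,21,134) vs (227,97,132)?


Linearize each sRGB channel c=v/255: c/12.92 if c ≤ 0.04045 else ((c+0.055)/1.055)^2.4
L = 0.2126×R_lin + 0.7152×G_lin + 0.0722×B_lin
Color 1 (240,21,134):
  R=240: 240/255≈0.9412 > 0.04045 → ((0.9412+0.055)/1.055)^2.4 ≈ 0.87137
  G=21: 21/255≈0.0824 > 0.04045 → ((0.0824+0.055)/1.055)^2.4 ≈ 0.00750
  B=134: 134/255≈0.5255 > 0.04045 → ((0.5255+0.055)/1.055)^2.4 ≈ 0.23840
  L1 = 0.2126×0.87137 + 0.7152×0.00750 + 0.0722×0.23840 ≈ 0.20783
Color 2 (227,97,132):
  R=227: 227/255≈0.8902 > 0.04045 → ((0.8902+0.055)/1.055)^2.4 ≈ 0.76815
  G=97: 97/255≈0.3804 > 0.04045 → ((0.3804+0.055)/1.055)^2.4 ≈ 0.11954
  B=132: 132/255≈0.5176 > 0.04045 → ((0.5176+0.055)/1.055)^2.4 ≈ 0.23074
  L2 = 0.2126×0.76815 + 0.7152×0.11954 + 0.0722×0.23074 ≈ 0.26546
Lighter = 0.26546, Darker = 0.20783
Ratio = (L_lighter + 0.05) / (L_darker + 0.05)
Ratio = (0.26546 + 0.05) / (0.20783 + 0.05) = 0.31546 / 0.25783 ≈ 1.2235
Ratio ≈ 1.22:1


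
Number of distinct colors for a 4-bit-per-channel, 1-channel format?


Total bits = 4 bits/channel × 1 channels = 4 bits
Distinct colors = 2^4
= 16 colors


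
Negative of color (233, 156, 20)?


Invert: (255-R, 255-G, 255-B)
R: 255-233 = 22
G: 255-156 = 99
B: 255-20 = 235
= RGB(22, 99, 235)


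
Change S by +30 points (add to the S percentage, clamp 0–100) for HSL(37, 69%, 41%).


Original S = 69%
Adjustment = +30 percentage points
New S = 69 + (30) = 99
Clamp to [0, 100] → 99
= HSL(37°, 99%, 41%)


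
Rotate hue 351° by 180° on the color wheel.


New hue = (H + rotation) mod 360
New hue = (351 + 180) mod 360
= 531 mod 360
= 171°


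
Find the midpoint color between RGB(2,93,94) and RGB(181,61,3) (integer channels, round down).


Midpoint: each channel = ⌊(C₁+C₂)/2⌋
R: ⌊(2+181)/2⌋ = 91
G: ⌊(93+61)/2⌋ = 77
B: ⌊(94+3)/2⌋ = 48
= RGB(91, 77, 48)


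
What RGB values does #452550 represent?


45 → 69 (R)
25 → 37 (G)
50 → 80 (B)
= RGB(69, 37, 80)


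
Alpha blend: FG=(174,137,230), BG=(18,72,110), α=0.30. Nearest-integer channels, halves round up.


C = α×F + (1-α)×B, with 1-α = 0.70
R: 0.30×174 + 0.70×18 = 52.20 + 12.60 = 64.80 → 65
G: 0.30×137 + 0.70×72 = 41.10 + 50.40 = 91.50 → 92
B: 0.30×230 + 0.70×110 = 69.00 + 77.00 = 146.00 → 146
= RGB(65, 92, 146)


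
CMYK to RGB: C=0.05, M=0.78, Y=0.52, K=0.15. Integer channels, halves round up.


R = 255 × (1-C) × (1-K) = 255 × 0.95 × 0.85 = 205.9125 → 206
G = 255 × (1-M) × (1-K) = 255 × 0.22 × 0.85 = 47.685 → 48
B = 255 × (1-Y) × (1-K) = 255 × 0.48 × 0.85 = 104.04 → 104
= RGB(206, 48, 104)


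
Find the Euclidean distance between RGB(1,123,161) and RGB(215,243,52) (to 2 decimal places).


d = √[(R₁-R₂)² + (G₁-G₂)² + (B₁-B₂)²]
d = √[(1-215)² + (123-243)² + (161-52)²]
d = √[45796 + 14400 + 11881]
d = √72077
d ≈ 268.47


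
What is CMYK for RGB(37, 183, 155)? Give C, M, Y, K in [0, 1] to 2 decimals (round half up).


R'=37/255≈0.1451, G'=183/255≈0.7176, B'=155/255≈0.6078
K = 1 - max(R',G',B') = 1 - 183/255 = 72/255 = 0.28235… → 0.28
(1-R'-K)/(1-K) simplifies to (max-R)/max with max = 183:
C = (183-37)/183 = 146/183 = 0.79781… → 0.80
M = (183-183)/183 = 0/183 = 0 → 0.00
Y = (183-155)/183 = 28/183 = 0.15300… → 0.15
= CMYK(0.80, 0.00, 0.15, 0.28)


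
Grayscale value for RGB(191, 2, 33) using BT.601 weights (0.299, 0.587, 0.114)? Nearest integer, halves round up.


Gray = 0.299×R + 0.587×G + 0.114×B
Gray = 0.299×191 + 0.587×2 + 0.114×33
Gray = 57.109 + 1.174 + 3.762
Gray = 62.045 → round half up → 62
Gray = 62


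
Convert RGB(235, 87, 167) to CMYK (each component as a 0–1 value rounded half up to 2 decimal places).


R'=235/255≈0.9216, G'=87/255≈0.3412, B'=167/255≈0.6549
K = 1 - max(R',G',B') = 1 - 235/255 = 20/255 = 0.07843… → 0.08
(1-R'-K)/(1-K) simplifies to (max-R)/max with max = 235:
C = (235-235)/235 = 0/235 = 0 → 0.00
M = (235-87)/235 = 148/235 = 0.62978… → 0.63
Y = (235-167)/235 = 68/235 = 0.28936… → 0.29
= CMYK(0.00, 0.63, 0.29, 0.08)


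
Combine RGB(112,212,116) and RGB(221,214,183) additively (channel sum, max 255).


Additive: each channel = min(255, C₁+C₂)
R: 112+221 = 333 → 255
G: 212+214 = 426 → 255
B: 116+183 = 299 → 255
= RGB(255, 255, 255)


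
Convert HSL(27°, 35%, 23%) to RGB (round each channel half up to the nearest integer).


H=27°, S=0.35, L=0.23
C = (1-|2L-1|)×S = (1-|-0.54|)×0.35 = 0.161
H' = H/60 = 27/60 ≈ 0.4500; X = C×(1-|H' mod 2 - 1|) = 0.07245
m = L - C/2 = 0.23 - 0.0805 = 0.1495
Sector ⌊H'⌋ = 0 → (R',G',B') = (0.161, 0.07245, 0.0)
RGB = ((R'+m)×255, (G'+m)×255, (B'+m)×255) = (79.1775, 56.59725, 38.1225)
Round half up → RGB(79, 57, 38)


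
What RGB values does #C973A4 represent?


C9 → 201 (R)
73 → 115 (G)
A4 → 164 (B)
= RGB(201, 115, 164)


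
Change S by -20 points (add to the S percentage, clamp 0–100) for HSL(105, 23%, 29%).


Original S = 23%
Adjustment = -20 percentage points
New S = 23 + (-20) = 3
Clamp to [0, 100] → 3
= HSL(105°, 3%, 29%)


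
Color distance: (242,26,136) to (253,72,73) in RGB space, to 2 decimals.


d = √[(R₁-R₂)² + (G₁-G₂)² + (B₁-B₂)²]
d = √[(242-253)² + (26-72)² + (136-73)²]
d = √[121 + 2116 + 3969]
d = √6206
d ≈ 78.78


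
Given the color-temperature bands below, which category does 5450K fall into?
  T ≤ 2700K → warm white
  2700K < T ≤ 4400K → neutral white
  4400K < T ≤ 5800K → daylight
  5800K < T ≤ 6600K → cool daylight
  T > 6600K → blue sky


Temperature: 5450K
4400K < 5450K ≤ 5800K → daylight
Classification: daylight


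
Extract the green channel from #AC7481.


Color: #AC7481
R = AC = 172
G = 74 = 116
B = 81 = 129
Green = 116
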